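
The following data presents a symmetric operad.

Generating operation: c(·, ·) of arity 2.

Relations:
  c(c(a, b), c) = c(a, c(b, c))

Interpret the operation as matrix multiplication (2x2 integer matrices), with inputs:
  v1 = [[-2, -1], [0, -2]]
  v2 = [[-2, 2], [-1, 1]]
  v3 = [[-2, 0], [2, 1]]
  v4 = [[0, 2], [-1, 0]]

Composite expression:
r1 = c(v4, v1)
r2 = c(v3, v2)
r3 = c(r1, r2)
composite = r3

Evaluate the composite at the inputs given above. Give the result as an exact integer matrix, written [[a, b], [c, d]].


c(v4, v1) = [[0, -4], [2, 1]]
c(v3, v2) = [[4, -4], [-5, 5]]
c(c(v4, v1), c(v3, v2)) = [[20, -20], [3, -3]]

[[20, -20], [3, -3]]


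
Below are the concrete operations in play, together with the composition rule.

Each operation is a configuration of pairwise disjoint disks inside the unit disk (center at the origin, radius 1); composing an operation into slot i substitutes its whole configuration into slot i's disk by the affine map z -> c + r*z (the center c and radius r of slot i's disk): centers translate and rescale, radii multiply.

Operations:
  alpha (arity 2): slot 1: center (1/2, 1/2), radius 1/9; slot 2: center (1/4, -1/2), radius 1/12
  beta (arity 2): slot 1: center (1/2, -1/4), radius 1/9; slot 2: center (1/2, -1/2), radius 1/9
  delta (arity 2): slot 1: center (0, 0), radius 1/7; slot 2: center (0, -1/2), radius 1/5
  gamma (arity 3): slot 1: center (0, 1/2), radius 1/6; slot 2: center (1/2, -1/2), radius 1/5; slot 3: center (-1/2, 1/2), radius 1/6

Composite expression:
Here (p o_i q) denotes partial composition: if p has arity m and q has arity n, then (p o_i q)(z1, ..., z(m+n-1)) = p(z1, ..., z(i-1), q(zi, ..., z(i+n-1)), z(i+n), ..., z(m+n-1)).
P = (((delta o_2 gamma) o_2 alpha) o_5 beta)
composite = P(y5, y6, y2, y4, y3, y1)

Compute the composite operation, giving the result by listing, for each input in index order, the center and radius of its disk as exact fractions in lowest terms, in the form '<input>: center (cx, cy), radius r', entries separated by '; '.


y1: center (-1/12, -5/12), radius 1/270; y2: center (1/120, -5/12), radius 1/360; y3: center (-1/12, -49/120), radius 1/270; y4: center (1/10, -3/5), radius 1/25; y5: center (0, 0), radius 1/7; y6: center (1/60, -23/60), radius 1/270

Below delta, radii multiply path by path; the y-disk centers shift.
input y5: applying the 1 nested substitution gives center (0, 0), radius 1/7
input y6: applying the 3 nested substitutions gives center (1/60, -23/60), radius 1/270
input y2: applying the 3 nested substitutions gives center (1/120, -5/12), radius 1/360
input y4: applying the 2 nested substitutions gives center (1/10, -3/5), radius 1/25
input y3: applying the 3 nested substitutions gives center (-1/12, -49/120), radius 1/270
input y1: applying the 3 nested substitutions gives center (-1/12, -5/12), radius 1/270


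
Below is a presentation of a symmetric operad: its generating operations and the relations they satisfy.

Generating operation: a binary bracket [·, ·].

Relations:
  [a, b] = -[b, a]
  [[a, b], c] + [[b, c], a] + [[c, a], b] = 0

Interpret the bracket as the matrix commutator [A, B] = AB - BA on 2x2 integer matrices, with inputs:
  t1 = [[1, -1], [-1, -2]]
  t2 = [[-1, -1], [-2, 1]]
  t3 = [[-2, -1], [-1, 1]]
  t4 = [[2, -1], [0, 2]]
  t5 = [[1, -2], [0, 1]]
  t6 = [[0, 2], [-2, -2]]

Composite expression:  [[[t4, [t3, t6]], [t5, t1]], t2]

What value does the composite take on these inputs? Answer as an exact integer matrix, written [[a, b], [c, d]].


[t3, t6] = [[4, -4], [-8, -4]]
[t4, [t3, t6]] = [[8, 8], [0, -8]]
[t5, t1] = [[2, 6], [0, -2]]
[[t4, [t3, t6]], [t5, t1]] = [[0, 64], [0, 0]]
[[[t4, [t3, t6]], [t5, t1]], t2] = [[-128, 128], [0, 128]]

[[-128, 128], [0, 128]]


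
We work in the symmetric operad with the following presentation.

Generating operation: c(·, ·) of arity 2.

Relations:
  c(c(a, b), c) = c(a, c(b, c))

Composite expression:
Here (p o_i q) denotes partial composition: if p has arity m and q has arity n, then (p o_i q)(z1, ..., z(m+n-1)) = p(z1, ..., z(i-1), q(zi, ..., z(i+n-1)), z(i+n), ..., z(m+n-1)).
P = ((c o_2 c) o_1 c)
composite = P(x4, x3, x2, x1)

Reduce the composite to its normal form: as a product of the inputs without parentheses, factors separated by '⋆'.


x4 ⋆ x3 ⋆ x2 ⋆ x1

Under associativity of c, the answer is the x's in reading order.
c(x4, x3) linearizes to x4 ⋆ x3
c(x2, x1) linearizes to x2 ⋆ x1
c(c(x4, x3), c(x2, x1)) linearizes to x4 ⋆ x3 ⋆ x2 ⋆ x1


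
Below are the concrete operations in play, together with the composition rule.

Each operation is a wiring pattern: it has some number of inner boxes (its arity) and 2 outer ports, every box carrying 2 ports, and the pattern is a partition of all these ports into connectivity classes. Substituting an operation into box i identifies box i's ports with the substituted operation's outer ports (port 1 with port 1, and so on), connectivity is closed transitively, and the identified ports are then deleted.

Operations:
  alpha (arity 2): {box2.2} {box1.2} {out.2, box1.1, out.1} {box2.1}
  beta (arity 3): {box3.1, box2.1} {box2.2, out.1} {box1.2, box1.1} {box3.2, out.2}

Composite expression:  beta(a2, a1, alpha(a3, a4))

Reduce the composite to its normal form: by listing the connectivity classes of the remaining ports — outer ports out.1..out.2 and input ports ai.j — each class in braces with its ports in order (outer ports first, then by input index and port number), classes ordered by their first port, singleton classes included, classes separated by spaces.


Connectivity passes through glued beta-boundaries; trace each wire chain.
through alpha, on inputs (a3, a4): {out.1, out.2, a3.1} {a3.2} {a4.1} {a4.2} (out.j = stage outer ports)
through beta, on inputs (a2, a1, a3, a4): {out.1, a1.2} {out.2, a1.1, a3.1} {a2.1, a2.2} {a3.2} {a4.1} {a4.2} (out.j = stage outer ports)

{out.1, a1.2} {out.2, a1.1, a3.1} {a2.1, a2.2} {a3.2} {a4.1} {a4.2}


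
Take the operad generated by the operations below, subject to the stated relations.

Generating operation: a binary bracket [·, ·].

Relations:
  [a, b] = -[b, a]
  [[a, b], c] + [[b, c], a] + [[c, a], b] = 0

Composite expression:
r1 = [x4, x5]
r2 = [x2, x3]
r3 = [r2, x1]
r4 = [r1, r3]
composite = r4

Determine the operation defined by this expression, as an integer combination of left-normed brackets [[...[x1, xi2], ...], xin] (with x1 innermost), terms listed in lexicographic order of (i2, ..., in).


Skip Jacobi rewriting: expand, keep x1-initial words, read off terms.
Composite bracket: [[x4, x5], [[x2, x3], x1]]
Each bracket splits as ab - ba, giving 16 signed words (2^4 = 16).
Only words starting with x1 matter:
  the word x1x2x3x4x5 carries sign +1 and contributes +[[[[x1, x2], x3], x4], x5]
  the word x1x2x3x5x4 carries sign -1 and contributes -[[[[x1, x2], x3], x5], x4]
  the word x1x3x2x4x5 carries sign -1 and contributes -[[[[x1, x3], x2], x4], x5]
  the word x1x3x2x5x4 carries sign +1 and contributes +[[[[x1, x3], x2], x5], x4]

[[[[x1, x2], x3], x4], x5] - [[[[x1, x2], x3], x5], x4] - [[[[x1, x3], x2], x4], x5] + [[[[x1, x3], x2], x5], x4]


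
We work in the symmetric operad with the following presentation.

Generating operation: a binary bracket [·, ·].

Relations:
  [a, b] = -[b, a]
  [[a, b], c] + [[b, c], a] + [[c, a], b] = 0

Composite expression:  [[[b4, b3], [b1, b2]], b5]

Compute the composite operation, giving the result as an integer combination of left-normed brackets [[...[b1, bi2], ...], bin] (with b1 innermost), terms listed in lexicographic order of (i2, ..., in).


A multilinear Lie element is pinned by b1-initial words (b1 innermost).
Composite bracket: [[[b4, b3], [b1, b2]], b5]
Applying ab - ba throughout gives 16 signed words (2^4 = 16).
Coefficients come from the b1-initial words:
  b1b2b3b4b5 (sign +1) contributes +[[[[b1, b2], b3], b4], b5]
  b1b2b4b3b5 (sign -1) contributes -[[[[b1, b2], b4], b3], b5]

[[[[b1, b2], b3], b4], b5] - [[[[b1, b2], b4], b3], b5]


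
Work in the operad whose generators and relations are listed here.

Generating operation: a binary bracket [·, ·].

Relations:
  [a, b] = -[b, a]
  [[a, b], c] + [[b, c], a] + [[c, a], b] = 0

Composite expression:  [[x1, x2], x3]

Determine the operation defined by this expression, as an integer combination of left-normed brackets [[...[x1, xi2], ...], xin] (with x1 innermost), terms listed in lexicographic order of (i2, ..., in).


[[x1, x2], x3]

Left-normed coefficients sit on the x1-initial expansion words.
Composite bracket: [[x1, x2], x3]
Under [a, b] = ab - ba we get 4 signed associative words (2^2 = 4).
Keep just the words that open with x1:
  the word x1x2x3 carries sign +1 and contributes +[[x1, x2], x3]


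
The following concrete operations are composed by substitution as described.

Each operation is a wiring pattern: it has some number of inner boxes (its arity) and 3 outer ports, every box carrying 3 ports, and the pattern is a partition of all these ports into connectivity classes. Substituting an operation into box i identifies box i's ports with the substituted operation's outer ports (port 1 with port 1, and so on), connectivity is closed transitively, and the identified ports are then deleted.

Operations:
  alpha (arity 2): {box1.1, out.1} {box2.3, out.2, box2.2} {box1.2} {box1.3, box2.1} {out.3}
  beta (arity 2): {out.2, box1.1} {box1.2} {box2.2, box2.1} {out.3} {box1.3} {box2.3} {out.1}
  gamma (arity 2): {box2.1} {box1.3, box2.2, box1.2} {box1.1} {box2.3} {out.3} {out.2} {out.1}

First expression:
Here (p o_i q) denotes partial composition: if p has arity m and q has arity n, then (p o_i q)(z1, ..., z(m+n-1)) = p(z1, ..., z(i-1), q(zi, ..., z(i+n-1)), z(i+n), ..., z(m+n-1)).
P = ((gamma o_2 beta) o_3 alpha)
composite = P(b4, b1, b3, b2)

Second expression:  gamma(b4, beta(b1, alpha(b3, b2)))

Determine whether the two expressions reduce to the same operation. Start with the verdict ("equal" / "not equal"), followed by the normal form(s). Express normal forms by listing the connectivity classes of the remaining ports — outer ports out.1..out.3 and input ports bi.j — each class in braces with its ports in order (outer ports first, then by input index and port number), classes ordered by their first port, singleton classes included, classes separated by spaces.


equal; the common form is {out.1} {out.2} {out.3} {b1.1, b4.2, b4.3} {b1.2} {b1.3} {b2.1, b3.3} {b2.2, b2.3, b3.1} {b3.2} {b4.1}

The first expression, normalized: {out.1} {out.2} {out.3} {b1.1, b4.2, b4.3} {b1.2} {b1.3} {b2.1, b3.3} {b2.2, b2.3, b3.1} {b3.2} {b4.1}
The second expression, normalized: {out.1} {out.2} {out.3} {b1.1, b4.2, b4.3} {b1.2} {b1.3} {b2.1, b3.3} {b2.2, b2.3, b3.1} {b3.2} {b4.1}
Both agree, so they are equal.


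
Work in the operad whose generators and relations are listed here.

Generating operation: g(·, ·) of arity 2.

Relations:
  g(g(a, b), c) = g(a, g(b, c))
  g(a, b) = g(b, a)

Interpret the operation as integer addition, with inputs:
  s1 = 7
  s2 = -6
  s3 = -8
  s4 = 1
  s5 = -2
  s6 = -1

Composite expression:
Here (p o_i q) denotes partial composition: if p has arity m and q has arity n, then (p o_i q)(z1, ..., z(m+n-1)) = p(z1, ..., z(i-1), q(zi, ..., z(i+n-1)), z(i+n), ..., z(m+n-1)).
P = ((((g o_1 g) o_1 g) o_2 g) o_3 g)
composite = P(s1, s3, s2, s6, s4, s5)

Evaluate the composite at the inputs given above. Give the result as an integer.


g(s2, s6) = -7
g(s3, g(s2, s6)) = -15
g(s1, g(s3, g(s2, s6))) = -8
g(g(s1, g(s3, g(s2, s6))), s4) = -7
g(g(g(s1, g(s3, g(s2, s6))), s4), s5) = -9

-9


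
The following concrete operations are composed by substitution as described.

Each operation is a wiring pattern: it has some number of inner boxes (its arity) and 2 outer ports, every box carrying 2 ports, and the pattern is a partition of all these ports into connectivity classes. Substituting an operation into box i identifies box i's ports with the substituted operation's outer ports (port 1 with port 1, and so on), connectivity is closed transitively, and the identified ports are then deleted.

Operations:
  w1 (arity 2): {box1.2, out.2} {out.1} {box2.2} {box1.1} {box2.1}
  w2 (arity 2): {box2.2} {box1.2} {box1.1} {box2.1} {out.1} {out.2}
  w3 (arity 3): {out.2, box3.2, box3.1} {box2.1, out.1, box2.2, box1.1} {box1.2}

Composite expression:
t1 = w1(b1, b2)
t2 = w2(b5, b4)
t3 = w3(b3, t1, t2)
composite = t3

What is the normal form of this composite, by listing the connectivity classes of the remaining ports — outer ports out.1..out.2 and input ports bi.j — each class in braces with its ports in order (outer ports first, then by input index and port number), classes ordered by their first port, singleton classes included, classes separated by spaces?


Two ports join when wires chain via w3-identified ports.
composing w1 on (b1, b2), with out.j its own outer ports: {out.1} {out.2, b1.2} {b1.1} {b2.1} {b2.2}
composing w2 on (b5, b4), with out.j its own outer ports: {out.1} {out.2} {b4.1} {b4.2} {b5.1} {b5.2}
composing w3 on (b3, b1, b2, b5, b4), with out.j its own outer ports: {out.1, b1.2, b3.1} {out.2} {b1.1} {b2.1} {b2.2} {b3.2} {b4.1} {b4.2} {b5.1} {b5.2}

{out.1, b1.2, b3.1} {out.2} {b1.1} {b2.1} {b2.2} {b3.2} {b4.1} {b4.2} {b5.1} {b5.2}


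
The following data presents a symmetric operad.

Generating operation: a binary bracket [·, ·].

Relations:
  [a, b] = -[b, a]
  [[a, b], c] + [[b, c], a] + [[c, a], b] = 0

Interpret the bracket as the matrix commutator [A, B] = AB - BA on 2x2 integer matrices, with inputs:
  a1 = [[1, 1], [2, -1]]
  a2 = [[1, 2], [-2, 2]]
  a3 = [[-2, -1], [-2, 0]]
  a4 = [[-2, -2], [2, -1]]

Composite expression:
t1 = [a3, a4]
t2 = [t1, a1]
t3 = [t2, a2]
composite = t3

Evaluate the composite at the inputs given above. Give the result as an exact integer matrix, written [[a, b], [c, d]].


[[-36, -18], [-36, 36]]

[a3, a4] = [[-6, 3], [6, 6]]
[[a3, a4], a1] = [[0, -18], [36, 0]]
[[[a3, a4], a1], a2] = [[-36, -18], [-36, 36]]


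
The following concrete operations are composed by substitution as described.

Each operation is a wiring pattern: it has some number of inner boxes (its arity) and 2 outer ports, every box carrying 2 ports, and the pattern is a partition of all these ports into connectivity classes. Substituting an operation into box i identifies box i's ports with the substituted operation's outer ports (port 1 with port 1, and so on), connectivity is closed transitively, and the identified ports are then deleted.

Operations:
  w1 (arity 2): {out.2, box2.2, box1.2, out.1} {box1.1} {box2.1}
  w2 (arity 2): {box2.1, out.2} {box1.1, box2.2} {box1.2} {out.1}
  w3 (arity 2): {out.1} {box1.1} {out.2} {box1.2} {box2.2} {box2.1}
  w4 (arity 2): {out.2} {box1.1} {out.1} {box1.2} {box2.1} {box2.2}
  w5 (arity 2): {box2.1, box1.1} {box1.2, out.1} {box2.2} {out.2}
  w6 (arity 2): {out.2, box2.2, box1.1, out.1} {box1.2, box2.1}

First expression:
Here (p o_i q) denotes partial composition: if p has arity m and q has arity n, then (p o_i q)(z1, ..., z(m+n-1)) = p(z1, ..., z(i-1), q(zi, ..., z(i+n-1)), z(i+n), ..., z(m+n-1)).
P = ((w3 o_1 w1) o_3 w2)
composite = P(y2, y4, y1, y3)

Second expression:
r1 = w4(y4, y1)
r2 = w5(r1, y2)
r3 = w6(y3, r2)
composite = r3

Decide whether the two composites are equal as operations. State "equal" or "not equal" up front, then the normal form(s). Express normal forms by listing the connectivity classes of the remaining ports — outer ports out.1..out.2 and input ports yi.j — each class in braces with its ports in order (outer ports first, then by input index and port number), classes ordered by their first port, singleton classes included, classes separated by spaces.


not equal — first {out.1} {out.2} {y1.1, y3.2} {y1.2} {y2.1} {y2.2, y4.2} {y3.1} {y4.1}, second {out.1, out.2, y3.1} {y1.1} {y1.2} {y2.1} {y2.2} {y3.2} {y4.1} {y4.2}

The first expression reduces to {out.1} {out.2} {y1.1, y3.2} {y1.2} {y2.1} {y2.2, y4.2} {y3.1} {y4.1}
The second expression reduces to {out.1, out.2, y3.1} {y1.1} {y1.2} {y2.1} {y2.2} {y3.2} {y4.1} {y4.2}
They disagree, so not equal.


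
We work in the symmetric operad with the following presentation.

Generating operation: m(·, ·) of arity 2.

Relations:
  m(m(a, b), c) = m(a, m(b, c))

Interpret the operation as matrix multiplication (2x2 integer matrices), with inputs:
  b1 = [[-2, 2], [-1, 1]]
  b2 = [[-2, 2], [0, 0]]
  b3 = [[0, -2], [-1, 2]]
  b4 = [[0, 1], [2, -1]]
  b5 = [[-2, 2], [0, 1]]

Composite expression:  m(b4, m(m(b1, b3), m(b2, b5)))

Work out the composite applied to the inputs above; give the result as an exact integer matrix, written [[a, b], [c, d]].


[[-4, 2], [-12, 6]]

m(b1, b3) = [[-2, 8], [-1, 4]]
m(b2, b5) = [[4, -2], [0, 0]]
m(m(b1, b3), m(b2, b5)) = [[-8, 4], [-4, 2]]
m(b4, m(m(b1, b3), m(b2, b5))) = [[-4, 2], [-12, 6]]


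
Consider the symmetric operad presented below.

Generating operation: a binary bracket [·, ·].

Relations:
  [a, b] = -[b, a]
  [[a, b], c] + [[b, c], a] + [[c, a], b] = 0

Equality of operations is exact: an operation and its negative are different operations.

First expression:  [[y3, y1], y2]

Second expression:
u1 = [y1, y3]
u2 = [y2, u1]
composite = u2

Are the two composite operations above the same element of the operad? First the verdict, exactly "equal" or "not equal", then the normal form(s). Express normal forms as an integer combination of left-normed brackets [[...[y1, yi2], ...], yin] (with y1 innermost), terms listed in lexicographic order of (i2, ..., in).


equal — both sides give -[[y1, y3], y2]


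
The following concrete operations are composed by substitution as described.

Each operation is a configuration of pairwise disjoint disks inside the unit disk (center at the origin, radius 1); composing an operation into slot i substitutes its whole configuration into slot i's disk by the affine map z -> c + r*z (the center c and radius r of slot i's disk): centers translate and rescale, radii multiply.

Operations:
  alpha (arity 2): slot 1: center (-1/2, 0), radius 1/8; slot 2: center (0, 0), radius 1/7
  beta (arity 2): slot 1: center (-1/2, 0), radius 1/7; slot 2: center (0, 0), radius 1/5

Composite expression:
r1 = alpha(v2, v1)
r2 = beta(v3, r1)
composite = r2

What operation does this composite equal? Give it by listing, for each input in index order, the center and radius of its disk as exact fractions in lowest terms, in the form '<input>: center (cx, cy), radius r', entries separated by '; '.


v1: center (0, 0), radius 1/35; v2: center (-1/10, 0), radius 1/40; v3: center (-1/2, 0), radius 1/7

Affine substitution under beta: radii multiply and v-centers shift.
v3: after 1 affine step, its disk has center (-1/2, 0), radius 1/7
v2: after 2 affine steps, its disk has center (-1/10, 0), radius 1/40
v1: after 2 affine steps, its disk has center (0, 0), radius 1/35


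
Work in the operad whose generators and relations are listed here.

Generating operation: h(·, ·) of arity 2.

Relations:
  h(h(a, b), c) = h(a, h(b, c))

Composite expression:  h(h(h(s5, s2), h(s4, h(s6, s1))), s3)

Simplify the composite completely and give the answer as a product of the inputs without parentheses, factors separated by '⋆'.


Associativity of h dissolves the nesting; only the s-input order survives.
h(s5, s2) collapses to s5 ⋆ s2
h(s6, s1) collapses to s6 ⋆ s1
h(s4, h(s6, s1)) collapses to s4 ⋆ s6 ⋆ s1
h(h(s5, s2), h(s4, h(s6, s1))) collapses to s5 ⋆ s2 ⋆ s4 ⋆ s6 ⋆ s1
h(h(h(s5, s2), h(s4, h(s6, s1))), s3) collapses to s5 ⋆ s2 ⋆ s4 ⋆ s6 ⋆ s1 ⋆ s3

s5 ⋆ s2 ⋆ s4 ⋆ s6 ⋆ s1 ⋆ s3


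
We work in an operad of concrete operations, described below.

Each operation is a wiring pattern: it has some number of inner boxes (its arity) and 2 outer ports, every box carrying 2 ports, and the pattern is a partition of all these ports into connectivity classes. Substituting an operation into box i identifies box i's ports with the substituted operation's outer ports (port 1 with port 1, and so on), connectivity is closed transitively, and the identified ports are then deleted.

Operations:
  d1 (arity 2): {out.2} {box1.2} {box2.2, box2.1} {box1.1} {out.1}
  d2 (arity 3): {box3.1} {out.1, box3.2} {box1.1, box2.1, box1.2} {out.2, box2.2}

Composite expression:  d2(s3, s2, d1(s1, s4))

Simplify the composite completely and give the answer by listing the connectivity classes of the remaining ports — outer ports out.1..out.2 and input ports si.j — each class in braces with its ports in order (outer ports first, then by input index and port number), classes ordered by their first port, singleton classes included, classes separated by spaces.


{out.1} {out.2, s2.2} {s1.1} {s1.2} {s2.1, s3.1, s3.2} {s4.1, s4.2}

Connectivity passes through glued d2-boundaries; trace each wire chain.
the subtree at d1 composes to {out.1} {out.2} {s1.1} {s1.2} {s4.1, s4.2} on (s1, s4); out.j = own outer ports
the subtree at d2 composes to {out.1} {out.2, s2.2} {s1.1} {s1.2} {s2.1, s3.1, s3.2} {s4.1, s4.2} on (s3, s2, s1, s4); out.j = own outer ports


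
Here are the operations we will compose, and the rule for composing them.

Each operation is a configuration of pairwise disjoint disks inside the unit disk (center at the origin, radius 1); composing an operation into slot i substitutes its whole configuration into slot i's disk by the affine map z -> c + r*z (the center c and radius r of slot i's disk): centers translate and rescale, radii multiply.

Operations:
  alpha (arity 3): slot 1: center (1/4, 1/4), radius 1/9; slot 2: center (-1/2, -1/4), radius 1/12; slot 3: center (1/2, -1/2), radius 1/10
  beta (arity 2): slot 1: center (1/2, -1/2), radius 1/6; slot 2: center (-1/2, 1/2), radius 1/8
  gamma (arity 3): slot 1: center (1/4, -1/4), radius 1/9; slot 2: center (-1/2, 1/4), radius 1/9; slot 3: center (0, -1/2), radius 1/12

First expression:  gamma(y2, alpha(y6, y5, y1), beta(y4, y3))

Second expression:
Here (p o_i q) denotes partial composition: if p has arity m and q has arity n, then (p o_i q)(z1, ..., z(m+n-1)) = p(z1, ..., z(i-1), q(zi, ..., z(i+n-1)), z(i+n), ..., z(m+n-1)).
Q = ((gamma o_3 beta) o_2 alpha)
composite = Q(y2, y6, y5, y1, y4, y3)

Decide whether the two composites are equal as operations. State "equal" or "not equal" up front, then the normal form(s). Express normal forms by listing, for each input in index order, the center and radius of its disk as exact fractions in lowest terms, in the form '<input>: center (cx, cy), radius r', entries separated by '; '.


The first expression reduces to y1: center (-4/9, 7/36), radius 1/90; y2: center (1/4, -1/4), radius 1/9; y3: center (-1/24, -11/24), radius 1/96; y4: center (1/24, -13/24), radius 1/72; y5: center (-5/9, 2/9), radius 1/108; y6: center (-17/36, 5/18), radius 1/81
The second expression reduces to y1: center (-4/9, 7/36), radius 1/90; y2: center (1/4, -1/4), radius 1/9; y3: center (-1/24, -11/24), radius 1/96; y4: center (1/24, -13/24), radius 1/72; y5: center (-5/9, 2/9), radius 1/108; y6: center (-17/36, 5/18), radius 1/81
Identical normal forms: equal.

equal: each reduces to y1: center (-4/9, 7/36), radius 1/90; y2: center (1/4, -1/4), radius 1/9; y3: center (-1/24, -11/24), radius 1/96; y4: center (1/24, -13/24), radius 1/72; y5: center (-5/9, 2/9), radius 1/108; y6: center (-17/36, 5/18), radius 1/81


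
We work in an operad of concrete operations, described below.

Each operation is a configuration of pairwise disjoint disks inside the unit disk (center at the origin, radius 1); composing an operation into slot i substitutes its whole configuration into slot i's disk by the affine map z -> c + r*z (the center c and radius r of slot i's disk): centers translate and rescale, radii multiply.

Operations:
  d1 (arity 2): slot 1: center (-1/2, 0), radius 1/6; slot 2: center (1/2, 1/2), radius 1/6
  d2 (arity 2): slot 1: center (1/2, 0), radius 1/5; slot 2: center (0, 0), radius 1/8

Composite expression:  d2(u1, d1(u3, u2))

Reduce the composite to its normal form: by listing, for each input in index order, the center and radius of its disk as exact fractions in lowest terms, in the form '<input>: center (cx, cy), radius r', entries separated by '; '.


u1: center (1/2, 0), radius 1/5; u2: center (1/16, 1/16), radius 1/48; u3: center (-1/16, 0), radius 1/48


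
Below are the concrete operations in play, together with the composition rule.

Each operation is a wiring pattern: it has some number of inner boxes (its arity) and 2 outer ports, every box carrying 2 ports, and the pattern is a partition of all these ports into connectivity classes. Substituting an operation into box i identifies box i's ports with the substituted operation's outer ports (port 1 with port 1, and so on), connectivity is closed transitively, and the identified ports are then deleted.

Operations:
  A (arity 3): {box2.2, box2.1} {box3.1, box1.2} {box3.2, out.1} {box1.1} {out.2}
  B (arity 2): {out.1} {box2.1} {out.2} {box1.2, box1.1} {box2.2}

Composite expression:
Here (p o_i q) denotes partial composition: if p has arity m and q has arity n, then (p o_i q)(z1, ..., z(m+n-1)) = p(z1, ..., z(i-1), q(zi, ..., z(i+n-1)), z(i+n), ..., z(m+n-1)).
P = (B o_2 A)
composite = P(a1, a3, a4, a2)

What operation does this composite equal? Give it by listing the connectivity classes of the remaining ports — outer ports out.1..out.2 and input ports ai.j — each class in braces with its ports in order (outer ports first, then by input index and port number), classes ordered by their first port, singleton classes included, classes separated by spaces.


{out.1} {out.2} {a1.1, a1.2} {a2.1, a3.2} {a2.2} {a3.1} {a4.1, a4.2}


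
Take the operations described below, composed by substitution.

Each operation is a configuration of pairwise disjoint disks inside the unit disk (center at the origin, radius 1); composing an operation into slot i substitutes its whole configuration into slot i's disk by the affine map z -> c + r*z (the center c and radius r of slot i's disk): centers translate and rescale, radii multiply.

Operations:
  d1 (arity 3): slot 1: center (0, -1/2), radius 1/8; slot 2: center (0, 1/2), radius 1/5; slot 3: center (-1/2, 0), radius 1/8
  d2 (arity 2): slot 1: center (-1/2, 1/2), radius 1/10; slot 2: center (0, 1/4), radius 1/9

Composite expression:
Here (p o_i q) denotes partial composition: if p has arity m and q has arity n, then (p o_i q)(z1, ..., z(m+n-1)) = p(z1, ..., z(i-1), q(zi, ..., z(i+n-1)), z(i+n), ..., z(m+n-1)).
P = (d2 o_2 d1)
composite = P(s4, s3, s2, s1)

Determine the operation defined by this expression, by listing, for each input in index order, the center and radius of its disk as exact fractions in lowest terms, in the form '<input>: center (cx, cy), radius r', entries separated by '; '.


Affine substitution under d2: radii multiply and s-centers shift.
s4: after 1 affine step, its disk has center (-1/2, 1/2), radius 1/10
s3: after 2 affine steps, its disk has center (0, 7/36), radius 1/72
s2: after 2 affine steps, its disk has center (0, 11/36), radius 1/45
s1: after 2 affine steps, its disk has center (-1/18, 1/4), radius 1/72

s1: center (-1/18, 1/4), radius 1/72; s2: center (0, 11/36), radius 1/45; s3: center (0, 7/36), radius 1/72; s4: center (-1/2, 1/2), radius 1/10


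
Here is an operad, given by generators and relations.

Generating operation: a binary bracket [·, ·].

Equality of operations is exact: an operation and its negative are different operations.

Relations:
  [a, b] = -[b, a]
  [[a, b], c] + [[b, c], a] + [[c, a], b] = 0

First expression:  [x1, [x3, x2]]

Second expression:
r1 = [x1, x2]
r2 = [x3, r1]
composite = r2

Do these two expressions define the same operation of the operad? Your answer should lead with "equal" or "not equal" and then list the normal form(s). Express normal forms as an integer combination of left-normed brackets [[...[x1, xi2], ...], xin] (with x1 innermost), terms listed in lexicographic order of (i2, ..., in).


not equal; first: -[[x1, x2], x3] + [[x1, x3], x2]; second: -[[x1, x2], x3]


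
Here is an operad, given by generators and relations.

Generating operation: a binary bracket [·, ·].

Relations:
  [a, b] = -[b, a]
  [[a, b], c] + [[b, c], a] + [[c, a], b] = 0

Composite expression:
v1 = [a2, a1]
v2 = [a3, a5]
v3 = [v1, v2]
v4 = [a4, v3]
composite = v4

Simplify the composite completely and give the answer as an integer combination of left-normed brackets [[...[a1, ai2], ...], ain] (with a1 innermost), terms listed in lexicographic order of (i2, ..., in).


[[[[a1, a2], a3], a5], a4] - [[[[a1, a2], a5], a3], a4]


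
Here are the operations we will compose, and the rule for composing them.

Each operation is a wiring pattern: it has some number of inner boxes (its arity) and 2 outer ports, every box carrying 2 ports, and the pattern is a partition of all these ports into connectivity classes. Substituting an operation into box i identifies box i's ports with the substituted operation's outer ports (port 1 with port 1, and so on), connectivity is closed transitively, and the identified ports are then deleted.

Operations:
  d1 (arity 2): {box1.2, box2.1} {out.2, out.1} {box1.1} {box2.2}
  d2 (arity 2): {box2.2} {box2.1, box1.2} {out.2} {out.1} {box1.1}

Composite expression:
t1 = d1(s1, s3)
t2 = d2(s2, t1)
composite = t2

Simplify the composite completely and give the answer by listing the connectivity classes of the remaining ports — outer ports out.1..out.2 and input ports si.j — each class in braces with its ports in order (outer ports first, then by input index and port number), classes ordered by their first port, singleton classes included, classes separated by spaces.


Two ports join when wires chain via d2-identified ports.
composing d1 on (s1, s3), with out.j its own outer ports: {out.1, out.2} {s1.1} {s1.2, s3.1} {s3.2}
composing d2 on (s2, s1, s3), with out.j its own outer ports: {out.1} {out.2} {s1.1} {s1.2, s3.1} {s2.1} {s2.2} {s3.2}

{out.1} {out.2} {s1.1} {s1.2, s3.1} {s2.1} {s2.2} {s3.2}


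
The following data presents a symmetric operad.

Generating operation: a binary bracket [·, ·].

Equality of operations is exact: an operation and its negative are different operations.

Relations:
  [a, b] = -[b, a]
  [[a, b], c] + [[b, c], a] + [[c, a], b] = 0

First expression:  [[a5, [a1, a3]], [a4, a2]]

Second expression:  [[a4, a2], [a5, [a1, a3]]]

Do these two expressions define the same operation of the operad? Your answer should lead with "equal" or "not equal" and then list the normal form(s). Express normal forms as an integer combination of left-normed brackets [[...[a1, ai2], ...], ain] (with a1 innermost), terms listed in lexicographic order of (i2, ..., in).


In normal form, the first expression is [[[[a1, a3], a5], a2], a4] - [[[[a1, a3], a5], a4], a2]
In normal form, the second expression is -[[[[a1, a3], a5], a2], a4] + [[[[a1, a3], a5], a4], a2]
Different reductions; not equal.

not equal; first: [[[[a1, a3], a5], a2], a4] - [[[[a1, a3], a5], a4], a2]; second: -[[[[a1, a3], a5], a2], a4] + [[[[a1, a3], a5], a4], a2]


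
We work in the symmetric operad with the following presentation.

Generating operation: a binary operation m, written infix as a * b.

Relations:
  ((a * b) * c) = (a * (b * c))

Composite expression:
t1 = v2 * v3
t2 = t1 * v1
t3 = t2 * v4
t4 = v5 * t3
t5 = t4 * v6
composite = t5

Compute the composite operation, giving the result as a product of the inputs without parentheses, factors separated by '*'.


v5 * v2 * v3 * v1 * v4 * v6

Under associativity of m, the answer is the v's in reading order.
(v2 * v3) reduces to v2 * v3
((v2 * v3) * v1) reduces to v2 * v3 * v1
(((v2 * v3) * v1) * v4) reduces to v2 * v3 * v1 * v4
(v5 * (((v2 * v3) * v1) * v4)) reduces to v5 * v2 * v3 * v1 * v4
((v5 * (((v2 * v3) * v1) * v4)) * v6) reduces to v5 * v2 * v3 * v1 * v4 * v6


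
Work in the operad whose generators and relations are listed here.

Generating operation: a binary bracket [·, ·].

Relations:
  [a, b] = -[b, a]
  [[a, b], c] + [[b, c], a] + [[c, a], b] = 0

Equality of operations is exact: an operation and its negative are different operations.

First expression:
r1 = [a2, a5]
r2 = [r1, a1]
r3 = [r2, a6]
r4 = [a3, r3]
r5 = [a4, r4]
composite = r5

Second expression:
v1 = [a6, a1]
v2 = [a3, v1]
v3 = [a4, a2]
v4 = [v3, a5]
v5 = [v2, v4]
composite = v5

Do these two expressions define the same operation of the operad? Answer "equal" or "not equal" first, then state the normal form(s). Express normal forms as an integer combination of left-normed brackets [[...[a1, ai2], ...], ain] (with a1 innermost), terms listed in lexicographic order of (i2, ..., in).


Normal form of the first expression: -[[[[[a1, a2], a5], a6], a3], a4] + [[[[[a1, a5], a2], a6], a3], a4]
Normal form of the second expression: -[[[[[a1, a6], a3], a2], a4], a5] + [[[[[a1, a6], a3], a4], a2], a5] + [[[[[a1, a6], a3], a5], a2], a4] - [[[[[a1, a6], a3], a5], a4], a2]
No match — not equal.

not equal; the first gives -[[[[[a1, a2], a5], a6], a3], a4] + [[[[[a1, a5], a2], a6], a3], a4] and the second -[[[[[a1, a6], a3], a2], a4], a5] + [[[[[a1, a6], a3], a4], a2], a5] + [[[[[a1, a6], a3], a5], a2], a4] - [[[[[a1, a6], a3], a5], a4], a2]


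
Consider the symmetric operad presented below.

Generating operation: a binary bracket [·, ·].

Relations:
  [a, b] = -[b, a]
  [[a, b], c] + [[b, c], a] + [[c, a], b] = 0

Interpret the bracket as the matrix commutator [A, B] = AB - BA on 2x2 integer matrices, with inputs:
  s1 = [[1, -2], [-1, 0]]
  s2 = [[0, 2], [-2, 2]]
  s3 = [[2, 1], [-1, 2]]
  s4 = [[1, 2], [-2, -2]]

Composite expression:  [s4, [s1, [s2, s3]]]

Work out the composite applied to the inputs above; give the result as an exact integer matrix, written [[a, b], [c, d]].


[[0, -14], [-14, 0]]


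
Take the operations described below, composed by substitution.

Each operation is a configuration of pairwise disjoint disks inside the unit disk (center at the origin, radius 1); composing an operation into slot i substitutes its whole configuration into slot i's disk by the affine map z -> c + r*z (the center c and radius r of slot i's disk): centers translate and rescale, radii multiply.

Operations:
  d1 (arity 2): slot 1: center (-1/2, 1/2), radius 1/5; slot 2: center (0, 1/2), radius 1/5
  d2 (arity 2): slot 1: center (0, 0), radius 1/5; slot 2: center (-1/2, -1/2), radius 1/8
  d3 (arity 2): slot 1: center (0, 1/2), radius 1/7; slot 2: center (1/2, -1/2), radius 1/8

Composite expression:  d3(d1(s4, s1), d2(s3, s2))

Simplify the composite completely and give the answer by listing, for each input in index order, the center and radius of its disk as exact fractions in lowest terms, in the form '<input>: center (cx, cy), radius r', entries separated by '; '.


Only the slot chain above each s matters under d3; compose those maps.
input s4: composing its 2 substitution steps yields center (-1/14, 4/7), radius 1/35
input s1: composing its 2 substitution steps yields center (0, 4/7), radius 1/35
input s3: composing its 2 substitution steps yields center (1/2, -1/2), radius 1/40
input s2: composing its 2 substitution steps yields center (7/16, -9/16), radius 1/64

s1: center (0, 4/7), radius 1/35; s2: center (7/16, -9/16), radius 1/64; s3: center (1/2, -1/2), radius 1/40; s4: center (-1/14, 4/7), radius 1/35


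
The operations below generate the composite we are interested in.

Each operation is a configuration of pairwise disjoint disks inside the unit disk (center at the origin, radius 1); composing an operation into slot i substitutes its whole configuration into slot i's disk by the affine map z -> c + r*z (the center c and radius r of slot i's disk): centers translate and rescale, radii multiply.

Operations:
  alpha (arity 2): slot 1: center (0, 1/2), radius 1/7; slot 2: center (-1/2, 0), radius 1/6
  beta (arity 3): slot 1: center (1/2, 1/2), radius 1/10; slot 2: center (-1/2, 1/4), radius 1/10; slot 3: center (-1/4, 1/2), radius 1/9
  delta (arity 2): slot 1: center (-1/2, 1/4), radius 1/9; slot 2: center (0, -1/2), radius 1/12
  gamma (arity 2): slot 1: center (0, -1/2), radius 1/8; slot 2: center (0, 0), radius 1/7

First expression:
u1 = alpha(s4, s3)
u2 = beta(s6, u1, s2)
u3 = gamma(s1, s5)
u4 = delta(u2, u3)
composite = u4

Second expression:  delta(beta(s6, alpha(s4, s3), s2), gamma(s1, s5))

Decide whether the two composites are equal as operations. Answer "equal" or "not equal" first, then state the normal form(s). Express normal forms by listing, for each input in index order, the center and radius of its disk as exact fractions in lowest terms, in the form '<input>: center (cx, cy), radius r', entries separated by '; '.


equal; both compose to s1: center (0, -13/24), radius 1/96; s2: center (-19/36, 11/36), radius 1/81; s3: center (-101/180, 5/18), radius 1/540; s4: center (-5/9, 17/60), radius 1/630; s5: center (0, -1/2), radius 1/84; s6: center (-4/9, 11/36), radius 1/90


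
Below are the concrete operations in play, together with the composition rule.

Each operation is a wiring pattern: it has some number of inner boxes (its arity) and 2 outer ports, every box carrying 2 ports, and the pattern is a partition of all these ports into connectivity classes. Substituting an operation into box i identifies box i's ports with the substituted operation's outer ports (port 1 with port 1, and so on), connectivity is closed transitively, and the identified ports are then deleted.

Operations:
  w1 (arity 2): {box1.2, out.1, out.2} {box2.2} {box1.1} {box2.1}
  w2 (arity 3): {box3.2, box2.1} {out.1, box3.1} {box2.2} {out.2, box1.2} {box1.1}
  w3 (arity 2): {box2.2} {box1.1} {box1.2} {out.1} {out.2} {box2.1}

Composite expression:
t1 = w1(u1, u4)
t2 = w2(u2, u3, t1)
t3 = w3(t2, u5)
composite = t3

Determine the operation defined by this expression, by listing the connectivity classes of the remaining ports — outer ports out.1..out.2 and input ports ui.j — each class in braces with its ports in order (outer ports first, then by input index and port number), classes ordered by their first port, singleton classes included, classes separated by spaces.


Treat the ports identified at w3 as solder joints: merge, then drop.
after w1, the pattern on (u1, u4) reads {out.1, out.2, u1.2} {u1.1} {u4.1} {u4.2} (out.j = its outer ports)
after w2, the pattern on (u2, u3, u1, u4) reads {out.1, u1.2, u3.1} {out.2, u2.2} {u1.1} {u2.1} {u3.2} {u4.1} {u4.2} (out.j = its outer ports)
after w3, the pattern on (u2, u3, u1, u4, u5) reads {out.1} {out.2} {u1.1} {u1.2, u3.1} {u2.1} {u2.2} {u3.2} {u4.1} {u4.2} {u5.1} {u5.2} (out.j = its outer ports)

{out.1} {out.2} {u1.1} {u1.2, u3.1} {u2.1} {u2.2} {u3.2} {u4.1} {u4.2} {u5.1} {u5.2}


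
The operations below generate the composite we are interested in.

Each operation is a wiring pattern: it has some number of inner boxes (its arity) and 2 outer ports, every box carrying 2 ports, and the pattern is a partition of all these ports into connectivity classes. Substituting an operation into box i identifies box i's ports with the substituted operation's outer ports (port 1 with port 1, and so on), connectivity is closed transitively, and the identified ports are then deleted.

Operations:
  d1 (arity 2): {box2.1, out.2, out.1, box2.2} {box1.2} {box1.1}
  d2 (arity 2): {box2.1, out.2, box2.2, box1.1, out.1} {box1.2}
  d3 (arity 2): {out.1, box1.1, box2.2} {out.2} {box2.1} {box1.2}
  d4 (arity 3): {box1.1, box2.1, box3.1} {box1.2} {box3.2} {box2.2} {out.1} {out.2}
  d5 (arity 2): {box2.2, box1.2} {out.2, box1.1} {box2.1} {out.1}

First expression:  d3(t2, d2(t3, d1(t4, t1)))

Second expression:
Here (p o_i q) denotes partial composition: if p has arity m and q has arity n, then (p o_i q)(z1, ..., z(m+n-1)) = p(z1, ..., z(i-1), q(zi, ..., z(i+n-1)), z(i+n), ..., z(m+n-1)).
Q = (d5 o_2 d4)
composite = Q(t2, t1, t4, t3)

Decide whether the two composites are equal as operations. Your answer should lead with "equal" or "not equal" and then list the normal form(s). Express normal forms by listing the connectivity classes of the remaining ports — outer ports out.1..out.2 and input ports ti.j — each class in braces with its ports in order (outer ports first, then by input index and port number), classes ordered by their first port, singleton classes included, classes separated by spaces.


not equal — first {out.1, t1.1, t1.2, t2.1, t3.1} {out.2} {t2.2} {t3.2} {t4.1} {t4.2}, second {out.1} {out.2, t2.1} {t1.1, t3.1, t4.1} {t1.2} {t2.2} {t3.2} {t4.2}

The first expression reduces to {out.1, t1.1, t1.2, t2.1, t3.1} {out.2} {t2.2} {t3.2} {t4.1} {t4.2}
The second expression reduces to {out.1} {out.2, t2.1} {t1.1, t3.1, t4.1} {t1.2} {t2.2} {t3.2} {t4.2}
Different reductions; not equal.
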